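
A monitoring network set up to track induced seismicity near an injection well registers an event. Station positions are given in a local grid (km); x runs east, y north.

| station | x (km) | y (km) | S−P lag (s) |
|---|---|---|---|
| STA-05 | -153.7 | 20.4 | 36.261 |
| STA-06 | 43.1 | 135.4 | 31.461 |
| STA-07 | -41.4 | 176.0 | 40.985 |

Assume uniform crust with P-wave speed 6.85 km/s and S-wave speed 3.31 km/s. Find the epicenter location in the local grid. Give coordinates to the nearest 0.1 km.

(62.2, -65.2)

Distance from S−P lag: d = Δt · v_P v_S / (v_P − v_S) = Δt · (6.85·3.31)/(6.85−3.31) ≈ 6.4049·Δt.
So d_STA-05 = 232.25, d_STA-06 = 201.51, d_STA-07 = 262.51 km.
Circle about each station: (x + 153.7)² + (y − 20.4)² = 232.25²; (x − 43.1)² + (y − 135.4)² = 201.51²; (x + 41.4)² + (y − 176.0)² = 262.51².
Subtracting the STA-05 equation from the STA-06 and STA-07 equations removes the quadratic terms:
393.6 x + 230.0 y = 9484.70
224.6 x + 311.2 y = -6321.33
Solving the 2×2 system: x ≈ 62.2, y ≈ -65.2 km.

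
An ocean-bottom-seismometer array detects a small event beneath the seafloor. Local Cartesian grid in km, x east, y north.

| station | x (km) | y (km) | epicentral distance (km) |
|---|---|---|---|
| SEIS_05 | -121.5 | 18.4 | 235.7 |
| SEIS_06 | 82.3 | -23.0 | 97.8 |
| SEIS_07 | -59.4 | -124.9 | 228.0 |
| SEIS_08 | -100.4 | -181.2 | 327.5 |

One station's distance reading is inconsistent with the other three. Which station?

Solve using three stations at a time. Using SEIS_05, SEIS_06, SEIS_08 (subtract circle equations pairwise → linear system) gives (x, y) ≈ (108.2, 71.3).
Distances from that point to each station vs reported:
  SEIS_05: calculated 235.7 vs reported 235.7 → residual 0.0 km
  SEIS_06: calculated 97.8 vs reported 97.8 → residual 0.0 km
  SEIS_07: calculated 258.0 vs reported 228.0 → residual 30.0 km
  SEIS_08: calculated 327.5 vs reported 327.5 → residual 0.0 km
SEIS_05, SEIS_06, SEIS_08 are mutually consistent (residuals ≈ 0); SEIS_07 is off by 30.0 km.

SEIS_07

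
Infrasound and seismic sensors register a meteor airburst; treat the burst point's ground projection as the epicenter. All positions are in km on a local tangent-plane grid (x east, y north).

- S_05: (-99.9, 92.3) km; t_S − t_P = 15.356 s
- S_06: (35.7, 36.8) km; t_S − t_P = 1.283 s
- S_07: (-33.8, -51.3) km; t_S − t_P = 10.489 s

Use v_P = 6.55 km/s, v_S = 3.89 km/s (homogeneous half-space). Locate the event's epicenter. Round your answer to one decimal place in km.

31.1 km east, 25.4 km north

Distance from S−P lag: d = Δt · v_P v_S / (v_P − v_S) = Δt · (6.55·3.89)/(6.55−3.89) ≈ 9.5788·Δt.
So d_S_05 = 147.09, d_S_06 = 12.29, d_S_07 = 100.47 km.
Circle about each station: (x + 99.9)² + (y − 92.3)² = 147.09²; (x − 35.7)² + (y − 36.8)² = 12.29²; (x + 33.8)² + (y + 51.3)² = 100.47².
Subtracting the S_05 equation from the S_06 and S_07 equations removes the quadratic terms:
271.2 x − 111.0 y = 5613.85
132.2 x − 287.2 y = -3183.92
Solving the 2×2 system: x ≈ 31.1, y ≈ 25.4 km.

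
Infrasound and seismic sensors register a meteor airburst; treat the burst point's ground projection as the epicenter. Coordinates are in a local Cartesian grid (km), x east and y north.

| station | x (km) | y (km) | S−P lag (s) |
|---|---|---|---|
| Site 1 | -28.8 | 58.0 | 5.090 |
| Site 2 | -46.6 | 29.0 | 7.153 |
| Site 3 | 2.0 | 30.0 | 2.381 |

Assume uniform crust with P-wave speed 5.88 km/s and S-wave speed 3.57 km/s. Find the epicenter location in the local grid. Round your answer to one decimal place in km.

(16.0, 46.5)

Distance from S−P lag: d = Δt · v_P v_S / (v_P − v_S) = Δt · (5.88·3.57)/(5.88−3.57) ≈ 9.0873·Δt.
So d_Site 1 = 46.25, d_Site 2 = 65.00, d_Site 3 = 21.64 km.
Circle about each station: (x + 28.8)² + (y − 58.0)² = 46.25²; (x + 46.6)² + (y − 29.0)² = 65.00²; (x − 2.0)² + (y − 30.0)² = 21.64².
Subtracting pairs of circle equations eliminates x²+y² and gives linear equations (the radical axes):
-35.6 x − 58.0 y = -3266.82
61.6 x − 56.0 y = -1618.67
Solving the 2×2 system: x ≈ 16.0, y ≈ 46.5 km.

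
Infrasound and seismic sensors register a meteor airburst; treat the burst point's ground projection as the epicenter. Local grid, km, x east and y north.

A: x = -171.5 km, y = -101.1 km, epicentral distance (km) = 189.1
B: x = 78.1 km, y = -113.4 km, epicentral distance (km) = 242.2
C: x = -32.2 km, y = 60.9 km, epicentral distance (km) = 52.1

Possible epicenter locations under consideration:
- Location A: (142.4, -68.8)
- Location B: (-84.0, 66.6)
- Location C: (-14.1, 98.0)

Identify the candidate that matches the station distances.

For each candidate, compare |candidate − station| to the reported distance:
Location A: residuals A 126.5, B 163.9, C 165.4 → max 165.4 km
Location B: residuals A 0.1, B 0.0, C 0.0 → max 0.1 km
Location C: residuals A 64.7, B 11.6, C 10.8 → max 64.7 km
Only Location B has all residuals ≈ 0.

Location B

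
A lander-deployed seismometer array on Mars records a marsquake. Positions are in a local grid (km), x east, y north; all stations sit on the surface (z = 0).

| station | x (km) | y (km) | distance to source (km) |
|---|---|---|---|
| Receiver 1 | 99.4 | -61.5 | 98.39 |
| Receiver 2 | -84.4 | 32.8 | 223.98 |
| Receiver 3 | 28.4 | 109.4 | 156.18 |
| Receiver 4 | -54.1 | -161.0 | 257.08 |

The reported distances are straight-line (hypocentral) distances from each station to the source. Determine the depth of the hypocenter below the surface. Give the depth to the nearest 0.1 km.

z ≈ 63.0 km

Each station gives a sphere (x−x_i)² + (y−y_i)² + z² = d_i² (stations at z=0).
Subtracting the Receiver 1 sphere from Receiver 2 and Receiver 3: z² cancels, leaving linear equations in x and y:
-367.6 x + 188.6 y = -45949.86
-142.0 x + 341.8 y = -15599.29
Solving: x ≈ 129.102, y ≈ 7.997 km (keep extra digits for the depth step; rounded: 129.1, 8.0).
Then from the Receiver 1 sphere: z² = 98.39² − (x − 99.4)² − (y + 61.5)² with x = 129.102, y = 7.997, so z ≈ 62.996 ≈ 63.0 km.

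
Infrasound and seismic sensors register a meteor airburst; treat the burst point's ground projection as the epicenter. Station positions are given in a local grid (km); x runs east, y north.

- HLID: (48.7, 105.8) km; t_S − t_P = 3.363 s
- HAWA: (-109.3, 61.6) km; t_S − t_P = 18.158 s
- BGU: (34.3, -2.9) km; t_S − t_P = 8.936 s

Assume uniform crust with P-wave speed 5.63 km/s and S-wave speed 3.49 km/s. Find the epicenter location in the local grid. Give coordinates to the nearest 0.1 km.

x ≈ 56.8 km, y ≈ 76.0 km

Distance from S−P lag: d = Δt · v_P v_S / (v_P − v_S) = Δt · (5.63·3.49)/(5.63−3.49) ≈ 9.1816·Δt.
So d_HLID = 30.88, d_HAWA = 166.72, d_BGU = 82.05 km.
Circle about each station: (x − 48.7)² + (y − 105.8)² = 30.88²; (x + 109.3)² + (y − 61.6)² = 166.72²; (x − 34.3)² + (y + 2.9)² = 82.05².
Subtracting pairs of circle equations eliminates x²+y² and gives linear equations (the radical axes):
-316.0 x − 88.4 y = -24666.26
-28.8 x − 217.4 y = -18159.06
Solving the 2×2 system: x ≈ 56.8, y ≈ 76.0 km.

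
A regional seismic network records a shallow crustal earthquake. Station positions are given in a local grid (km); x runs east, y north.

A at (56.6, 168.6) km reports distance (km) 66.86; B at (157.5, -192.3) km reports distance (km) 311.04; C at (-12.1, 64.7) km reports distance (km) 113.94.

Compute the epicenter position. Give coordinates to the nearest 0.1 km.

(91.7, 111.7)

Circle about each station: (x − 56.6)² + (y − 168.6)² = 66.86²; (x − 157.5)² + (y + 192.3)² = 311.04²; (x + 12.1)² + (y − 64.7)² = 113.94².
Subtracting the A equation from the B and C equations removes the quadratic terms:
201.8 x − 721.8 y = -62119.60
-137.4 x − 207.8 y = -35809.08
Solving the 2×2 system: x ≈ 91.7, y ≈ 111.7 km.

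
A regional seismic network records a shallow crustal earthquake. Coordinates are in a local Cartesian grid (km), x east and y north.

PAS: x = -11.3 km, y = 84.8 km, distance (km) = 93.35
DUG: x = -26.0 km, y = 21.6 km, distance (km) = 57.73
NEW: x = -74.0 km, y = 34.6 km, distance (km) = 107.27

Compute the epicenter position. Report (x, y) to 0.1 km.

27.5 km east, -0.1 km north

Circle about each station: (x + 11.3)² + (y − 84.8)² = 93.35²; (x + 26.0)² + (y − 21.6)² = 57.73²; (x + 74.0)² + (y − 34.6)² = 107.27².
Subtracting the PAS equation from the DUG and NEW equations removes the quadratic terms:
-29.4 x − 126.4 y = -794.70
-125.4 x − 100.4 y = -3438.20
Solving the 2×2 system: x ≈ 27.5, y ≈ -0.1 km.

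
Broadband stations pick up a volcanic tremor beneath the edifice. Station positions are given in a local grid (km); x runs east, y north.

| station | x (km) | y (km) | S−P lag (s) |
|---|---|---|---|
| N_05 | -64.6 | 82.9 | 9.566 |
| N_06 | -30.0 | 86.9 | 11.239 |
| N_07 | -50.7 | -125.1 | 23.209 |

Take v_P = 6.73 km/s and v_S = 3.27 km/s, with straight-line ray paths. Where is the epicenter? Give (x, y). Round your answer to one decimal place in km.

Distance from S−P lag: d = Δt · v_P v_S / (v_P − v_S) = Δt · (6.73·3.27)/(6.73−3.27) ≈ 6.3604·Δt.
So d_N_05 = 60.84, d_N_06 = 71.48, d_N_07 = 147.62 km.
Circle about each station: (x + 64.6)² + (y − 82.9)² = 60.84²; (x + 30.0)² + (y − 86.9)² = 71.48²; (x + 50.7)² + (y + 125.1)² = 147.62².
Subtracting pairs of circle equations eliminates x²+y² and gives linear equations (the radical axes):
69.2 x + 8.0 y = -4001.84
27.8 x − 416.0 y = -10915.23
Solving the 2×2 system: x ≈ -60.4, y ≈ 22.2 km.
Check against N_05 (with the unrounded x, y): √((x + 64.6)²+(y − 82.9)²) = 60.84 ≈ 60.84 km. ✓

x ≈ -60.4 km, y ≈ 22.2 km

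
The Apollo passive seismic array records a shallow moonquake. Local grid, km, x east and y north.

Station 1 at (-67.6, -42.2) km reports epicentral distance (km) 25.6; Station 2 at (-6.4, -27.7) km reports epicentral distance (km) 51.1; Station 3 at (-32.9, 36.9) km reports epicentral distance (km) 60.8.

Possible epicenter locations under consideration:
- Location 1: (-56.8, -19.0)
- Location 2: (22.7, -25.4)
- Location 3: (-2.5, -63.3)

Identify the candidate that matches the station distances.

For each candidate, compare |candidate − station| to the reported distance:
Location 1: residuals Station 1 0.0, Station 2 0.0, Station 3 0.0 → max 0.0 km
Location 2: residuals Station 1 66.2, Station 2 21.9, Station 3 22.7 → max 66.2 km
Location 3: residuals Station 1 42.8, Station 2 15.3, Station 3 43.9 → max 43.9 km
Only Location 1 has all residuals ≈ 0.

Location 1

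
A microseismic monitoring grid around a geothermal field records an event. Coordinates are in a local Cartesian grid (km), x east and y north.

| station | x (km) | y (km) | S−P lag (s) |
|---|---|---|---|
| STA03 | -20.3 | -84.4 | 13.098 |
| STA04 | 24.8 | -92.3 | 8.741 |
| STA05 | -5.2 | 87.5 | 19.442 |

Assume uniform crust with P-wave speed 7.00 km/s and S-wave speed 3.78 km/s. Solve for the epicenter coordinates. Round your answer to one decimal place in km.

x ≈ 80.7 km, y ≈ -47.2 km

Distance from S−P lag: d = Δt · v_P v_S / (v_P − v_S) = Δt · (7.00·3.78)/(7.00−3.78) ≈ 8.2174·Δt.
So d_STA03 = 107.63, d_STA04 = 71.83, d_STA05 = 159.76 km.
Circle about each station: (x + 20.3)² + (y + 84.4)² = 107.63²; (x − 24.8)² + (y + 92.3)² = 71.83²; (x + 5.2)² + (y − 87.5)² = 159.76².
Subtracting pairs of circle equations eliminates x²+y² and gives linear equations (the radical axes):
90.2 x − 15.8 y = 8023.55
30.2 x + 343.8 y = -13791.20
Solving the 2×2 system: x ≈ 80.7, y ≈ -47.2 km.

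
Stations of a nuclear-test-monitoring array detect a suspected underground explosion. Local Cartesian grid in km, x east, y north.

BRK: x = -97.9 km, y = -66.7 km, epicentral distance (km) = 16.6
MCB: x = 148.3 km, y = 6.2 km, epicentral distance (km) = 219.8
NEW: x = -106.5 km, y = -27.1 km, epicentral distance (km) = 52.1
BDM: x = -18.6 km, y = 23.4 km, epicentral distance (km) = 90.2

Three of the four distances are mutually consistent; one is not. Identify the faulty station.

Solve using three stations at a time. Using MCB, NEW, BDM (subtract circle equations pairwise → linear system) gives (x, y) ≈ (-62.7, -55.2).
Distances from that point to each station vs reported:
  BRK: calculated 37.0 vs reported 16.6 → residual 20.4 km
  MCB: calculated 219.8 vs reported 219.8 → residual 0.0 km
  NEW: calculated 52.0 vs reported 52.1 → residual 0.1 km
  BDM: calculated 90.2 vs reported 90.2 → residual 0.0 km
MCB, NEW, BDM are mutually consistent (residuals ≈ 0); BRK is off by 20.4 km.

BRK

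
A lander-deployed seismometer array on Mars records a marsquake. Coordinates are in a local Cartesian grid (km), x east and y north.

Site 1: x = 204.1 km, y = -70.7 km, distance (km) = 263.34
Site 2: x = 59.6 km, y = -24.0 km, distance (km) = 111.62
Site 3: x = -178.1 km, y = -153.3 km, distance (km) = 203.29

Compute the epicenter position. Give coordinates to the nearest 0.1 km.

Circle about each station: (x − 204.1)² + (y + 70.7)² = 263.34²; (x − 59.6)² + (y + 24.0)² = 111.62²; (x + 178.1)² + (y + 153.3)² = 203.29².
Subtracting the Site 1 equation from the Site 2 and Site 3 equations removes the quadratic terms:
-289.0 x + 93.4 y = 14361.79
-764.4 x − 165.2 y = 36586.33
Solving the 2×2 system: x ≈ -48.6, y ≈ 3.4 km.

(-48.6, 3.4)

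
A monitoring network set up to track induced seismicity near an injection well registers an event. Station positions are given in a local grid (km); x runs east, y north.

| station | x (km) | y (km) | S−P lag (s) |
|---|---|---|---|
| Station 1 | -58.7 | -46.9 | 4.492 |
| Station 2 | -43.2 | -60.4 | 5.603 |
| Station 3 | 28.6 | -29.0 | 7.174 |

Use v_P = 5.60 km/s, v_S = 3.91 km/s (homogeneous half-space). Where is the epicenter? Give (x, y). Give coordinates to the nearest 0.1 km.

(-55.2, 11.2)

Distance from S−P lag: d = Δt · v_P v_S / (v_P − v_S) = Δt · (5.60·3.91)/(5.60−3.91) ≈ 12.9562·Δt.
So d_Station 1 = 58.20, d_Station 2 = 72.59, d_Station 3 = 92.95 km.
Circle about each station: (x + 58.7)² + (y + 46.9)² = 58.20²; (x + 43.2)² + (y + 60.4)² = 72.59²; (x − 28.6)² + (y + 29.0)² = 92.95².
Subtracting the Station 1 equation from the Station 2 and Station 3 equations removes the quadratic terms:
31.0 x − 27.0 y = -2012.97
174.6 x + 35.8 y = -9238.80
Solving the 2×2 system: x ≈ -55.2, y ≈ 11.2 km.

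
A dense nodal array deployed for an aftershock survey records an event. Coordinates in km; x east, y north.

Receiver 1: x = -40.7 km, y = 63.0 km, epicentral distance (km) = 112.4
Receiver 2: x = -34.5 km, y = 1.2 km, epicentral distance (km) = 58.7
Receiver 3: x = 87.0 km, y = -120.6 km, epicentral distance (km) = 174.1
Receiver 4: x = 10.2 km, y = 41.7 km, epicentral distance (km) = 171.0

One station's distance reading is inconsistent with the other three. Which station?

Solve using three stations at a time. Using Receiver 1, Receiver 2, Receiver 3 (subtract circle equations pairwise → linear system) gives (x, y) ≈ (-70.1, -45.5).
Distances from that point to each station vs reported:
  Receiver 1: calculated 112.4 vs reported 112.4 → residual 0.0 km
  Receiver 2: calculated 58.7 vs reported 58.7 → residual 0.0 km
  Receiver 3: calculated 174.1 vs reported 174.1 → residual 0.0 km
  Receiver 4: calculated 118.5 vs reported 171.0 → residual 52.5 km
Receiver 1, Receiver 2, Receiver 3 are mutually consistent (residuals ≈ 0); Receiver 4 is off by 52.5 km.

Receiver 4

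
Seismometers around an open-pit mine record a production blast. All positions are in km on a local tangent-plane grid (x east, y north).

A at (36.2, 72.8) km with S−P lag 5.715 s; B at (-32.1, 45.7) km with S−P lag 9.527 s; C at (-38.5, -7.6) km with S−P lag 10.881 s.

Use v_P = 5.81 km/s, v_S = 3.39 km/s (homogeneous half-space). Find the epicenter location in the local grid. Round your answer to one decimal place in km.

x ≈ 43.1 km, y ≈ 26.8 km

Distance from S−P lag: d = Δt · v_P v_S / (v_P − v_S) = Δt · (5.81·3.39)/(5.81−3.39) ≈ 8.1388·Δt.
So d_A = 46.51, d_B = 77.54, d_C = 88.56 km.
Circle about each station: (x − 36.2)² + (y − 72.8)² = 46.51²; (x + 32.1)² + (y − 45.7)² = 77.54²; (x + 38.5)² + (y + 7.6)² = 88.56².
Subtracting the A equation from the B and C equations removes the quadratic terms:
-136.6 x − 54.2 y = -7340.65
-149.4 x − 160.8 y = -10749.96
Solving the 2×2 system: x ≈ 43.1, y ≈ 26.8 km.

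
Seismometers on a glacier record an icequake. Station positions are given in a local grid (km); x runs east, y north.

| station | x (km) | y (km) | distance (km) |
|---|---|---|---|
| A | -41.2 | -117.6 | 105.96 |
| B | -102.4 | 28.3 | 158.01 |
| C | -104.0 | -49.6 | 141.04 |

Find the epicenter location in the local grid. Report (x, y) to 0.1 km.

Circle about each station: (x + 41.2)² + (y + 117.6)² = 105.96²; (x + 102.4)² + (y − 28.3)² = 158.01²; (x + 104.0)² + (y + 49.6)² = 141.04².
Subtracting the A equation from the B and C equations removes the quadratic terms:
-122.4 x + 291.8 y = -17980.19
-125.6 x + 136.0 y = -10915.80
Solving the 2×2 system: x ≈ 37.0, y ≈ -46.1 km.

x ≈ 37.0 km, y ≈ -46.1 km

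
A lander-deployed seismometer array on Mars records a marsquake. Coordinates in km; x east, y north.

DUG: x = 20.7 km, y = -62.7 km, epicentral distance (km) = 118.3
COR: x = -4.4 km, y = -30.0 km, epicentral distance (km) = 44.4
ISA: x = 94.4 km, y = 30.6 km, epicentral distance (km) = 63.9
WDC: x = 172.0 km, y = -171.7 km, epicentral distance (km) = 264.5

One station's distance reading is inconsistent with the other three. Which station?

Solve using three stations at a time. Using DUG, ISA, WDC (subtract circle equations pairwise → linear system) gives (x, y) ≈ (35.2, 54.7).
Distances from that point to each station vs reported:
  DUG: calculated 118.3 vs reported 118.3 → residual 0.0 km
  COR: calculated 93.5 vs reported 44.4 → residual 49.1 km
  ISA: calculated 63.9 vs reported 63.9 → residual 0.0 km
  WDC: calculated 264.5 vs reported 264.5 → residual 0.0 km
DUG, ISA, WDC are mutually consistent (residuals ≈ 0); COR is off by 49.1 km.

COR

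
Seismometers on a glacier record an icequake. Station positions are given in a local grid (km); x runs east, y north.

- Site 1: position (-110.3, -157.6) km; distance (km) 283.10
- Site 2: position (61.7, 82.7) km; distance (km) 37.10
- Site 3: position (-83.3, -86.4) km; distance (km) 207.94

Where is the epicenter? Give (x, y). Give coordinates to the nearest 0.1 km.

x ≈ 25.5 km, y ≈ 90.8 km

Circle about each station: (x + 110.3)² + (y + 157.6)² = 283.10²; (x − 61.7)² + (y − 82.7)² = 37.10²; (x + 83.3)² + (y + 86.4)² = 207.94².
Subtracting pairs of circle equations eliminates x²+y² and gives linear equations (the radical axes):
344.0 x + 480.6 y = 52411.53
54.0 x + 142.4 y = 14306.57
Solving the 2×2 system: x ≈ 25.5, y ≈ 90.8 km.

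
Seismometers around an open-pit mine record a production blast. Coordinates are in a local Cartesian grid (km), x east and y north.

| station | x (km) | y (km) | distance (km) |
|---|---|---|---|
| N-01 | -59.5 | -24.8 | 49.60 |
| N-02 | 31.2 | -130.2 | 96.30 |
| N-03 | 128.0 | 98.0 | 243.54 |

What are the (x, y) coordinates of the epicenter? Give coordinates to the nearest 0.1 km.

(-45.9, -72.5)

Circle about each station: (x + 59.5)² + (y + 24.8)² = 49.60²; (x − 31.2)² + (y + 130.2)² = 96.30²; (x − 128.0)² + (y − 98.0)² = 243.54².
Subtracting the N-01 equation from the N-02 and N-03 equations removes the quadratic terms:
181.4 x − 210.8 y = 6956.66
375.0 x + 245.6 y = -35018.86
Solving the 2×2 system: x ≈ -45.9, y ≈ -72.5 km.
Check against N-01 (with the unrounded x, y): √((x + 59.5)²+(y + 24.8)²) = 49.60 ≈ 49.60 km. ✓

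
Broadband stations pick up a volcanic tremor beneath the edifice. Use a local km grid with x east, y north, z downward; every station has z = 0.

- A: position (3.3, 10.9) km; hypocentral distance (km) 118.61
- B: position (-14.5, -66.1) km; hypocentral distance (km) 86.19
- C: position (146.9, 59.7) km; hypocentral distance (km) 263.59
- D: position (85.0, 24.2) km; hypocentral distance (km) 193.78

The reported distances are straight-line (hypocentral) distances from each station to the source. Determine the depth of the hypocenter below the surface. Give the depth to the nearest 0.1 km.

z ≈ 42.1 km

Each station gives a sphere (x−x_i)² + (y−y_i)² + z² = d_i² (stations at z=0).
Subtracting the A sphere from B and C: z² cancels, leaving linear equations in x and y:
-35.6 x − 154.0 y = 11089.38
287.2 x + 97.6 y = -30397.36
Solving: x ≈ -88.307, y ≈ -51.595 km (keep extra digits for the depth step; rounded: -88.3, -51.6).
Then from the A sphere: z² = 118.61² − (x − 3.3)² − (y − 10.9)² with x = -88.307, y = -51.595, so z ≈ 42.082 ≈ 42.1 km.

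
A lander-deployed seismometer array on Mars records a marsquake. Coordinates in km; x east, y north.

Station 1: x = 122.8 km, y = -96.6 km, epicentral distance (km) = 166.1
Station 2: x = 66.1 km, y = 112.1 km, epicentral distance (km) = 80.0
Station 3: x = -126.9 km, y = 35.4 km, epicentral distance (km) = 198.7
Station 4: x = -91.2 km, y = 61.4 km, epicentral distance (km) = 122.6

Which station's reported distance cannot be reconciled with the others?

Station 3

Solve using three stations at a time. Using Station 1, Station 2, Station 4 (subtract circle equations pairwise → linear system) gives (x, y) ≈ (29.7, 40.9).
Distances from that point to each station vs reported:
  Station 1: calculated 166.1 vs reported 166.1 → residual 0.0 km
  Station 2: calculated 80.0 vs reported 80.0 → residual 0.0 km
  Station 3: calculated 156.7 vs reported 198.7 → residual 42.0 km
  Station 4: calculated 122.6 vs reported 122.6 → residual 0.0 km
Station 1, Station 2, Station 4 are mutually consistent (residuals ≈ 0); Station 3 is off by 42.0 km.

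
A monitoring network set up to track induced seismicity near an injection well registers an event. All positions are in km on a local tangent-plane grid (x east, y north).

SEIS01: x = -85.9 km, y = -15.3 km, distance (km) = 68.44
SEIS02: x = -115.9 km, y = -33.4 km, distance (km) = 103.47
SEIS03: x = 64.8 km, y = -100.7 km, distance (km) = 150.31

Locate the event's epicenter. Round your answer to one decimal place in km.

Circle about each station: (x + 85.9)² + (y + 15.3)² = 68.44²; (x + 115.9)² + (y + 33.4)² = 103.47²; (x − 64.8)² + (y + 100.7)² = 150.31².
Subtracting the SEIS01 equation from the SEIS02 and SEIS03 equations removes the quadratic terms:
-60.0 x − 36.2 y = 913.46
301.4 x − 170.8 y = -11182.43
Solving the 2×2 system: x ≈ -26.5, y ≈ 18.7 km.

-26.5 km east, 18.7 km north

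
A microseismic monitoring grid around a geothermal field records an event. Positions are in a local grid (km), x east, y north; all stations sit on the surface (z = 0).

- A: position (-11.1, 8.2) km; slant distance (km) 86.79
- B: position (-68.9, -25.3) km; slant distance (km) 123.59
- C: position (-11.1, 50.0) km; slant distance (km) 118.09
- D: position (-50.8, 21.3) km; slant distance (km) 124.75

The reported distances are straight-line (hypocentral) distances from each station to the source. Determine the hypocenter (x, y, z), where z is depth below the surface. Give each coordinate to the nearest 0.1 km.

(49.6, -47.6, 27.1)

Each station gives a sphere (x−x_i)² + (y−y_i)² + z² = d_i² (stations at z=0).
Subtracting the A sphere from B and C: z² cancels, leaving linear equations in x and y:
-115.6 x − 67.0 y = -2545.13
0.0 x + 83.6 y = -3979.98
Solving: x ≈ 49.609, y ≈ -47.607 km (keep extra digits for the depth step; rounded: 49.6, -47.6).
Then from the A sphere: z² = 86.79² − (x + 11.1)² − (y − 8.2)² with x = 49.609, y = -47.607, so z ≈ 27.065 ≈ 27.1 km.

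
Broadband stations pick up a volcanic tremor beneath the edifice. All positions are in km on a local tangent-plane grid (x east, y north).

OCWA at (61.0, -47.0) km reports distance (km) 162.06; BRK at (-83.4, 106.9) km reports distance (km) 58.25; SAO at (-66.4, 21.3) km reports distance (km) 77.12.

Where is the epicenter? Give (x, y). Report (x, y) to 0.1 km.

-28.2 km east, 88.3 km north

Circle about each station: (x − 61.0)² + (y + 47.0)² = 162.06²; (x + 83.4)² + (y − 106.9)² = 58.25²; (x + 66.4)² + (y − 21.3)² = 77.12².
Subtracting the OCWA equation from the BRK and SAO equations removes the quadratic terms:
-288.8 x + 307.8 y = 35323.55
-254.8 x + 136.6 y = 19248.60
Solving the 2×2 system: x ≈ -28.2, y ≈ 88.3 km.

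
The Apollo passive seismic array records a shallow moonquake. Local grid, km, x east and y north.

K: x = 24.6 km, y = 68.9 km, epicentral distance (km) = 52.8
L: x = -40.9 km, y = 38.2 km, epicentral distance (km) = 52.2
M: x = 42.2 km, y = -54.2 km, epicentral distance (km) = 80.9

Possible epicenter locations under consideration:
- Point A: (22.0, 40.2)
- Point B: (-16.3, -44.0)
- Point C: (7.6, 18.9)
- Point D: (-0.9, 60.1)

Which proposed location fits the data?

Point C

For each candidate, compare |candidate − station| to the reported distance:
Point A: residuals K 24.0, L 10.7, M 15.6 → max 24.0 km
Point B: residuals K 67.3, L 33.6, M 21.5 → max 67.3 km
Point C: residuals K 0.0, L 0.0, M 0.0 → max 0.0 km
Point D: residuals K 25.8, L 6.6, M 41.3 → max 41.3 km
Only Point C has all residuals ≈ 0.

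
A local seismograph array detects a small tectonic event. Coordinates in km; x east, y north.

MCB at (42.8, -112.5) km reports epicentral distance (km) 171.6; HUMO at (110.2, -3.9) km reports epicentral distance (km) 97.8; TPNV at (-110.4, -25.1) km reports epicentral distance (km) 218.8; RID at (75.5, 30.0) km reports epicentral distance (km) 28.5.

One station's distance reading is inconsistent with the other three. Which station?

HUMO

Solve using three stations at a time. Using MCB, TPNV, RID (subtract circle equations pairwise → linear system) gives (x, y) ≈ (94.7, 51.1).
Distances from that point to each station vs reported:
  MCB: calculated 171.6 vs reported 171.6 → residual 0.0 km
  HUMO: calculated 57.1 vs reported 97.8 → residual 40.7 km
  TPNV: calculated 218.8 vs reported 218.8 → residual 0.0 km
  RID: calculated 28.5 vs reported 28.5 → residual 0.0 km
MCB, TPNV, RID are mutually consistent (residuals ≈ 0); HUMO is off by 40.7 km.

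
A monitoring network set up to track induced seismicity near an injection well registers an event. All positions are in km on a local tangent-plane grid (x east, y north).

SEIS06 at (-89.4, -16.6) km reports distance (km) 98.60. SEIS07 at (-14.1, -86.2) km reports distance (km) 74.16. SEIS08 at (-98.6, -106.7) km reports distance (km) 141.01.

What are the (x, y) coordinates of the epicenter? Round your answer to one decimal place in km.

Circle about each station: (x + 89.4)² + (y + 16.6)² = 98.60²; (x + 14.1)² + (y + 86.2)² = 74.16²; (x + 98.6)² + (y + 106.7)² = 141.01².
Subtracting the SEIS06 equation from the SEIS07 and SEIS08 equations removes the quadratic terms:
150.6 x − 139.2 y = 3583.58
-18.4 x − 180.2 y = 2677.07
Solving the 2×2 system: x ≈ 9.2, y ≈ -15.8 km.

x ≈ 9.2 km, y ≈ -15.8 km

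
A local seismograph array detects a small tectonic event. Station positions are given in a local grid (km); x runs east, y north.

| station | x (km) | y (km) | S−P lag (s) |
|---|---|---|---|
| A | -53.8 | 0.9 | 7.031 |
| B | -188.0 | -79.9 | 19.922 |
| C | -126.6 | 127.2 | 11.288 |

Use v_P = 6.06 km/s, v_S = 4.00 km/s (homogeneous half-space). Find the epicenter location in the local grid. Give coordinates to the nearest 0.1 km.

Distance from S−P lag: d = Δt · v_P v_S / (v_P − v_S) = Δt · (6.06·4.00)/(6.06−4.00) ≈ 11.7670·Δt.
So d_A = 82.73, d_B = 234.42, d_C = 132.83 km.
Circle about each station: (x + 53.8)² + (y − 0.9)² = 82.73²; (x + 188.0)² + (y + 79.9)² = 234.42²; (x + 126.6)² + (y − 127.2)² = 132.83².
Subtracting the A equation from the B and C equations removes the quadratic terms:
-268.4 x − 161.6 y = -9275.72
-145.6 x + 252.6 y = 18512.59
Solving the 2×2 system: x ≈ -7.1, y ≈ 69.2 km.
Check against A (with the unrounded x, y): √((x + 53.8)²+(y − 0.9)²) = 82.73 ≈ 82.73 km. ✓

(-7.1, 69.2)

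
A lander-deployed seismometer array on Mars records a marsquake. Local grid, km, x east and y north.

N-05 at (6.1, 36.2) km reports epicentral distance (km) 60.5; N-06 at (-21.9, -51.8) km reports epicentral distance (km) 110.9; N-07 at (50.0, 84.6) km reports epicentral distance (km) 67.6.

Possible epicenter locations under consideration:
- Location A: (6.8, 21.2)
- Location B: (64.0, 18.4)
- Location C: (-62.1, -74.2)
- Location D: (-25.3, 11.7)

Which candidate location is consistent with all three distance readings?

Location B

For each candidate, compare |candidate − station| to the reported distance:
Location A: residuals N-05 45.5, N-06 32.5, N-07 9.1 → max 45.5 km
Location B: residuals N-05 0.1, N-06 0.0, N-07 0.1 → max 0.1 km
Location C: residuals N-05 69.3, N-06 64.9, N-07 126.8 → max 126.8 km
Location D: residuals N-05 20.7, N-06 47.3, N-07 37.2 → max 47.3 km
Only Location B has all residuals ≈ 0.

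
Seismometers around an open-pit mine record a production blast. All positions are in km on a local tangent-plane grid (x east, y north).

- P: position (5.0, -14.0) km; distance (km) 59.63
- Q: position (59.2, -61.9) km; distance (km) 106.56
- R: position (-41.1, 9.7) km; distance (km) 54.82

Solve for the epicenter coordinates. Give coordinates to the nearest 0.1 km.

x ≈ -46.0 km, y ≈ -44.9 km

Circle about each station: (x − 5.0)² + (y + 14.0)² = 59.63²; (x − 59.2)² + (y + 61.9)² = 106.56²; (x + 41.1)² + (y − 9.7)² = 54.82².
Subtracting the P equation from the Q and R equations removes the quadratic terms:
108.4 x − 95.8 y = -684.05
-92.2 x + 47.4 y = 2112.80
Solving the 2×2 system: x ≈ -46.0, y ≈ -44.9 km.
Check against P (with the unrounded x, y): √((x − 5.0)²+(y + 14.0)²) = 59.65 ≈ 59.63 km. ✓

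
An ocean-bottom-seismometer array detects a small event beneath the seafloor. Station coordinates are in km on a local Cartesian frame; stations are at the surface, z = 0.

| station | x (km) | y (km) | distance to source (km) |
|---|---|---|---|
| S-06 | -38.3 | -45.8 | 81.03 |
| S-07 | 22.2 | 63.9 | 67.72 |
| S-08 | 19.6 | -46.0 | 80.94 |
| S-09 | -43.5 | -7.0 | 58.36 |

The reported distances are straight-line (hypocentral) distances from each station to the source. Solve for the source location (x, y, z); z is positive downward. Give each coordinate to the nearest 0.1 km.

x ≈ -9.0 km, y ≈ 18.6 km, depth ≈ 39.5 km

Each station gives a sphere (x−x_i)² + (y−y_i)² + z² = d_i² (stations at z=0).
Subtracting the S-06 sphere from S-07 and S-08: z² cancels, leaving linear equations in x and y:
121.0 x + 219.4 y = 2991.38
115.8 x − 0.4 y = -1049.79
Solving: x ≈ -9.001, y ≈ 18.599 km (keep extra digits for the depth step; rounded: -9.0, 18.6).
Then from the S-06 sphere: z² = 81.03² − (x + 38.3)² − (y + 45.8)² with x = -9.001, y = 18.599, so z ≈ 39.499 ≈ 39.5 km.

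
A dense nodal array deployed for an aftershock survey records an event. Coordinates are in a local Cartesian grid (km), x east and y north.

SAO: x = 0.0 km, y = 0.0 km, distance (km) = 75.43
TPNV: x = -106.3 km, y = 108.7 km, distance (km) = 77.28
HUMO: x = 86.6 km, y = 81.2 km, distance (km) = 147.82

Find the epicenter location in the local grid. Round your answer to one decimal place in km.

-57.6 km east, 48.7 km north

Circle about each station: x² + y² = 75.43²; (x + 106.3)² + (y − 108.7)² = 77.28²; (x − 86.6)² + (y − 81.2)² = 147.82².
Subtracting the SAO equation from the TPNV and HUMO equations removes the quadratic terms:
-212.6 x + 217.4 y = 22832.87
173.2 x + 162.4 y = -2068.07
Solving the 2×2 system: x ≈ -57.6, y ≈ 48.7 km.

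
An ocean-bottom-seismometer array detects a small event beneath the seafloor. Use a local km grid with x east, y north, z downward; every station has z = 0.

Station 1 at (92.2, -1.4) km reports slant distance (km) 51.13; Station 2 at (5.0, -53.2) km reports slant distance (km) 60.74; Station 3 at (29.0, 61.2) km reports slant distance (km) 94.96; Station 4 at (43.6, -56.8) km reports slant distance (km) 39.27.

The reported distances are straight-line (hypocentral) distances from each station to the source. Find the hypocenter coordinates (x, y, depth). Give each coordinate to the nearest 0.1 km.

Each station gives a sphere (x−x_i)² + (y−y_i)² + z² = d_i² (stations at z=0).
Subtracting the Station 1 sphere from Station 2 and Station 3: z² cancels, leaving linear equations in x and y:
-174.4 x − 103.6 y = -6722.63
-126.4 x + 125.2 y = -10319.48
Solving: x ≈ 54.703, y ≈ -27.197 km (keep extra digits for the depth step; rounded: 54.7, -27.2).
Then from the Station 1 sphere: z² = 51.13² − (x − 92.2)² − (y + 1.4)² with x = 54.703, y = -27.197, so z ≈ 23.297 ≈ 23.3 km.

(54.7, -27.2, 23.3)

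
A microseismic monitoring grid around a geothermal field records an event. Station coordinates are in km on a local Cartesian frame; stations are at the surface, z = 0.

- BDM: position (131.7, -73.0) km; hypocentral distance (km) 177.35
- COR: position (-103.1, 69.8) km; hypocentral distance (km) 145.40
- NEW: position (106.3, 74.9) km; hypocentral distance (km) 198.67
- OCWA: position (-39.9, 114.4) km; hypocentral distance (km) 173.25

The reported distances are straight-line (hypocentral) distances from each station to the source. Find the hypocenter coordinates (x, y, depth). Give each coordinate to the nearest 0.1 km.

x ≈ -39.1 km, y ≈ -53.3 km, depth ≈ 43.5 km

Each station gives a sphere (x−x_i)² + (y−y_i)² + z² = d_i² (stations at z=0).
Subtracting the BDM sphere from COR and NEW: z² cancels, leaving linear equations in x and y:
-469.6 x + 285.6 y = 3139.62
-50.8 x + 295.8 y = -13780.94
Solving: x ≈ -39.104, y ≈ -53.304 km (keep extra digits for the depth step; rounded: -39.1, -53.3).
Then from the BDM sphere: z² = 177.35² − (x − 131.7)² − (y + 73.0)² with x = -39.104, y = -53.304, so z ≈ 43.487 ≈ 43.5 km.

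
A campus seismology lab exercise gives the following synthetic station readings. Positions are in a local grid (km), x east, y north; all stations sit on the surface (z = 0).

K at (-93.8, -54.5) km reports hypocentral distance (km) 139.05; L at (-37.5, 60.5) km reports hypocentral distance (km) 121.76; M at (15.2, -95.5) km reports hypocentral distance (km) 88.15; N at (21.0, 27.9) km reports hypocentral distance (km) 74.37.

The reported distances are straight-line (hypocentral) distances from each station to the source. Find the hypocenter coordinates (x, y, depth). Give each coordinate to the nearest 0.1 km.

Each station gives a sphere (x−x_i)² + (y−y_i)² + z² = d_i² (stations at z=0).
Subtracting the K sphere from L and M: z² cancels, leaving linear equations in x and y:
112.6 x + 230.0 y = -2192.79
218.0 x − 82.0 y = 9147.08
Solving: x ≈ 32.406, y ≈ -25.398 km (keep extra digits for the depth step; rounded: 32.4, -25.4).
Then from the K sphere: z² = 139.05² − (x + 93.8)² − (y + 54.5)² with x = 32.406, y = -25.398, so z ≈ 50.597 ≈ 50.6 km.

x ≈ 32.4 km, y ≈ -25.4 km, depth ≈ 50.6 km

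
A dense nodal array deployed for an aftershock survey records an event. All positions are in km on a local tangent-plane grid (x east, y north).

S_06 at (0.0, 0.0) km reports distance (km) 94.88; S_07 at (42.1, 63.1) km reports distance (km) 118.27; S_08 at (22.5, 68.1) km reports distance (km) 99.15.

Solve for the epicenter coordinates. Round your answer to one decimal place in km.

(-76.0, 56.8)

Circle about each station: x² + y² = 94.88²; (x − 42.1)² + (y − 63.1)² = 118.27²; (x − 22.5)² + (y − 68.1)² = 99.15².
Subtracting pairs of circle equations eliminates x²+y² and gives linear equations (the radical axes):
84.2 x + 126.2 y = 768.44
45.0 x + 136.2 y = 4315.35
Solving the 2×2 system: x ≈ -76.0, y ≈ 56.8 km.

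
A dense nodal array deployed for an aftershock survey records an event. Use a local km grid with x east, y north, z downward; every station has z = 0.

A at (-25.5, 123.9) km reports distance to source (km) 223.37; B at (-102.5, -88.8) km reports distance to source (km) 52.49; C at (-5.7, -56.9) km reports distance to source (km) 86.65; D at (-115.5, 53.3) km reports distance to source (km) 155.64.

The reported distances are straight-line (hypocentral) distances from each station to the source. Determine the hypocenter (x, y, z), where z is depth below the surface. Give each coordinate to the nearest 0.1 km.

(-73.0, -90.0, 43.4)

Each station gives a sphere (x−x_i)² + (y−y_i)² + z² = d_i² (stations at z=0).
Subtracting the A sphere from B and C: z² cancels, leaving linear equations in x and y:
-154.0 x − 425.4 y = 49529.19
39.6 x − 361.6 y = 29654.57
Solving: x ≈ -72.998, y ≈ -90.004 km (keep extra digits for the depth step; rounded: -73.0, -90.0).
Then from the A sphere: z² = 223.37² − (x + 25.5)² − (y − 123.9)² with x = -72.998, y = -90.004, so z ≈ 43.396 ≈ 43.4 km.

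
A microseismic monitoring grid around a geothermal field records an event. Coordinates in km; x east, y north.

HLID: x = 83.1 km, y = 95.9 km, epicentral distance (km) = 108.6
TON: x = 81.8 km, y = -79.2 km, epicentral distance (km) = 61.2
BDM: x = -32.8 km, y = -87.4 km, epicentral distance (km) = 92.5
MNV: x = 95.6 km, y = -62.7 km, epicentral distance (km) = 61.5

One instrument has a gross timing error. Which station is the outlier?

Solve using three stations at a time. Using TON, BDM, MNV (subtract circle equations pairwise → linear system) gives (x, y) ≈ (41.9, -32.9).
Distances from that point to each station vs reported:
  HLID: calculated 135.2 vs reported 108.6 → residual 26.6 km
  TON: calculated 61.1 vs reported 61.2 → residual 0.1 km
  BDM: calculated 92.4 vs reported 92.5 → residual 0.1 km
  MNV: calculated 61.4 vs reported 61.5 → residual 0.1 km
TON, BDM, MNV are mutually consistent (residuals ≈ 0); HLID is off by 26.6 km.

HLID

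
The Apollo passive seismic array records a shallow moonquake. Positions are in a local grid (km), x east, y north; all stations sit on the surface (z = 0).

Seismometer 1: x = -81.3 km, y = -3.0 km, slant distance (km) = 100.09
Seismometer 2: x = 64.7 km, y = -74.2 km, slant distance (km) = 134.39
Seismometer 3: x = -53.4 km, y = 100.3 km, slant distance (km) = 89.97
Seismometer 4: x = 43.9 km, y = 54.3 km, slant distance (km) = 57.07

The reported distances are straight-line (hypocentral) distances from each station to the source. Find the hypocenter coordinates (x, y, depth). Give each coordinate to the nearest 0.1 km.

Each station gives a sphere (x−x_i)² + (y−y_i)² + z² = d_i² (stations at z=0).
Subtracting the Seismometer 1 sphere from Seismometer 2 and Seismometer 3: z² cancels, leaving linear equations in x and y:
292.0 x − 142.4 y = -4969.62
55.8 x + 206.6 y = 8216.37
Solving: x ≈ 2.099, y ≈ 39.203 km (keep extra digits for the depth step; rounded: 2.1, 39.2).
Then from the Seismometer 1 sphere: z² = 100.09² − (x + 81.3)² − (y + 3.0)² with x = 2.099, y = 39.203, so z ≈ 35.798 ≈ 35.8 km.

(2.1, 39.2, 35.8)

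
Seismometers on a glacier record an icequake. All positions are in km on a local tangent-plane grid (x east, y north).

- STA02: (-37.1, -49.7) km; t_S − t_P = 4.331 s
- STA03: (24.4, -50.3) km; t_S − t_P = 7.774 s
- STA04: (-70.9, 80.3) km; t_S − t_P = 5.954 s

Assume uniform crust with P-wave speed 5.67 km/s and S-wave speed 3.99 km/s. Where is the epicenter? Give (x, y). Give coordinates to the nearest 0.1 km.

Distance from S−P lag: d = Δt · v_P v_S / (v_P − v_S) = Δt · (5.67·3.99)/(5.67−3.99) ≈ 13.4663·Δt.
So d_STA02 = 58.32, d_STA03 = 104.69, d_STA04 = 80.18 km.
Circle about each station: (x + 37.1)² + (y + 49.7)² = 58.32²; (x − 24.4)² + (y + 50.3)² = 104.69²; (x + 70.9)² + (y − 80.3)² = 80.18².
Subtracting pairs of circle equations eliminates x²+y² and gives linear equations (the radical axes):
123.0 x − 1.2 y = -8279.82
-67.6 x + 260.0 y = 4600.79
Solving the 2×2 system: x ≈ -67.3, y ≈ 0.2 km.

(-67.3, 0.2)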